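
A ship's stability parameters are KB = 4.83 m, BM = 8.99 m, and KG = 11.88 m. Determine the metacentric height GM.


Formula: GM = KB + BM - KG
Step 1 — KM = KB + BM = 4.83 + 8.99 = 13.82 m
Step 2 — GM = KM - KG = 13.82 - 11.88 = 1.94 m

1.94 m


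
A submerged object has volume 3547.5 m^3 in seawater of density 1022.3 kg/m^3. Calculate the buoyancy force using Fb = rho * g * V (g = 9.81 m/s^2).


Formula: Fb = rho * g * V
Substituting: Fb = 1022.3 * 9.81 * 3547.5
Intermediate: 1022.3 * 9.81 = 10028.763
Result: Fb = 10028.763 * 3547.5 ≈ 35577000 N (5 s.f.)

35577000 N


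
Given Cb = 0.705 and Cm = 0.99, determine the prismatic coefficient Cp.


Formula: Cp = Cb / Cm
Substituting: Cp = 0.705 / 0.99
Result: Cp ≈ 0.71212 (5 s.f.)

0.71212


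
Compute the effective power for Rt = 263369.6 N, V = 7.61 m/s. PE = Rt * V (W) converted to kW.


Formula: PE = Rt * V / 1000 (kW)
Step 1 — PE (W) = 263369.6 * 7.61 = 2004242.656 W
Step 2 — PE (kW) = 2004242.656 / 1000 ≈ 2004.2 kW (5 s.f.)

2004.2 kW


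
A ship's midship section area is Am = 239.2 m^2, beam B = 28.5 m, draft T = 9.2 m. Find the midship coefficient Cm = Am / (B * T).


Formula: Cm = Am / (B * T)
Step 1 — B * T = 28.5 * 9.2 = 262.2 m^2
Step 2 — Cm = 239.2 / 262.2 ≈ 0.91228 (5 s.f.)

0.91228


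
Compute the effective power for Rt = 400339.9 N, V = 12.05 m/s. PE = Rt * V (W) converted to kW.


Formula: PE = Rt * V / 1000 (kW)
Step 1 — PE (W) = 400339.9 * 12.05 = 4824095.795 W
Step 2 — PE (kW) = 4824095.795 / 1000 ≈ 4824.1 kW (5 s.f.)

4824.1 kW


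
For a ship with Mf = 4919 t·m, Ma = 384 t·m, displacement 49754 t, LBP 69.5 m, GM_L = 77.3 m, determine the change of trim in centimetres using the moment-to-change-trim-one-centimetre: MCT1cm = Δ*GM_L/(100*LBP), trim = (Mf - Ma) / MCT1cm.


Formula: net trimming moment = Mf - Ma; MCT1cm = Δ*GM_L/(100*LBP); trim = net moment / MCT1cm
Step 1 — net trimming moment = 4919 - 384 = 4535 t·m
Step 2 — MCT1cm = 49754 * 77.3 / (100 * 69.5) = 553.379 t·m/cm
Step 3 — trim = 4535 / 553.379 ≈ 8.1951 cm (5 s.f.)

8.1951 cm


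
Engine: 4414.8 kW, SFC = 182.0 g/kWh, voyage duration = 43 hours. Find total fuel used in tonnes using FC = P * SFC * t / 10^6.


Formula: FC (tonnes) = P * SFC * t / 1,000,000
Step 1 — P * SFC * t = 4414.8 * 182.0 * 43 = 34550224.8 g
Step 2 — FC (tonnes) = 34550224.8 / 1,000,000 ≈ 34.550 tonnes (5 s.f.)

34.550 tonnes


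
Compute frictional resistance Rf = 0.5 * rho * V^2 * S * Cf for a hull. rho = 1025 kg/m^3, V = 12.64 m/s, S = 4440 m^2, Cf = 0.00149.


Formula: Rf = 0.5 * rho * V^2 * S * Cf
Step 1 — V^2 = 12.64^2 = 159.7696
Step 2 — 0.5 * rho * V^2 = 0.5 * 1025 * 159.7696 = 81881.92
Step 3 — Rf = 81881.92 * 4440 * 0.00149 ≈ 541700 N (5 s.f.)

541700 N


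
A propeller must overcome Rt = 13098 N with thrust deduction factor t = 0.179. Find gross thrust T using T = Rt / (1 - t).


Formula: T = Rt / (1 - t)
Step 1 — (1 - t) = 1 - 0.179 = 0.821
Step 2 — T = 13098 / 0.821 ≈ 15954 N (5 s.f.)

15954 N


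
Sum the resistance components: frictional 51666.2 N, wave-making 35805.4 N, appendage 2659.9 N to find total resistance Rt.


Formula: Rt = Rf + Rw + Ra
Substituting: Rt = 51666.2 + 35805.4 + 2659.9
Result: Rt = 90131.5 N

90131.5 N


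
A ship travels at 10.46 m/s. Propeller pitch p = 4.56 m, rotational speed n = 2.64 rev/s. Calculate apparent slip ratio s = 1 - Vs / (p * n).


Formula: s = 1 - Vs / (p * n)
Step 1 — p * n = 4.56 * 2.64 = 12.0384
Step 2 — Vs / (p*n) = 10.46 / 12.0384 = 0.868886 (6 d.p.)
Step 3 — s = 1 - 0.868886 = 0.131114

0.131114


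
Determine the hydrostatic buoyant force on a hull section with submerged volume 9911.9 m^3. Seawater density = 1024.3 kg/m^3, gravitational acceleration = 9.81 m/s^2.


Formula: Fb = rho * g * V
Substituting: Fb = 1024.3 * 9.81 * 9911.9
Intermediate: 1024.3 * 9.81 = 10048.383
Result: Fb = 10048.383 * 9911.9 ≈ 99599000 N (5 s.f.)

99599000 N


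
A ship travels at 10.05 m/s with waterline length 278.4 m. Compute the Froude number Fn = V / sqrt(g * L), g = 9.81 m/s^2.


Formula: Fn = V / sqrt(g * L)
Step 1 — g * L = 9.81 * 278.4 = 2731.104
Step 2 — sqrt(g * L) = sqrt(2731.104) = 52.259966
Step 3 — Fn = 10.05 / 52.259966 ≈ 0.19231 (5 s.f.)

0.19231


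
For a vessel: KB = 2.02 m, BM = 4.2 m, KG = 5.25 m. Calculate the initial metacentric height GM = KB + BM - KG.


Formula: GM = KB + BM - KG
Step 1 — KM = KB + BM = 2.02 + 4.2 = 6.22 m
Step 2 — GM = KM - KG = 6.22 - 5.25 = 0.97 m

0.97 m


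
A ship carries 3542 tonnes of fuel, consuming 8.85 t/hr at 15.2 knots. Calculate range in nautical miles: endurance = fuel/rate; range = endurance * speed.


Formula: endurance = fuel / rate; range = endurance * speed
Step 1 — endurance = 3542 / 8.85 = 400.226 hours
Step 2 — range = 400.226 * 15.2 ≈ 6083.4 nautical miles (5 s.f.)

6083.4 NM


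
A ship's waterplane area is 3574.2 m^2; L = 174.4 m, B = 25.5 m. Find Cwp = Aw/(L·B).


Formula: Cwp = Aw / (L * B)
Step 1 — L * B = 174.4 * 25.5 = 4447.2 m^2
Step 2 — Cwp = 3574.2 / 4447.2 ≈ 0.80370 (5 s.f.)

0.80370


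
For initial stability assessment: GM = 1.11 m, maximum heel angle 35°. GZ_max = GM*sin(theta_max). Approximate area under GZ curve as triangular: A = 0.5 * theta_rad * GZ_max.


Formula: GZ_max = GM * sin(theta); Area = 0.5 * theta_rad * GZ_max
Step 1 — GZ_max = 1.11 * sin(35°) = 1.11 * 0.573576 = 0.636669 m
Step 2 — theta_rad = 35 * pi/180 = 0.610865 rad
Step 3 — Area = 0.5 * 0.610865 * 0.636669 ≈ 0.19446 m·rad (5 s.f.)

0.19446 m·rad


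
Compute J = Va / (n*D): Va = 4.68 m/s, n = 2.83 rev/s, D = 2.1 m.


Formula: J = Va / (n * D)
Step 1 — n * D = 2.83 * 2.1 = 5.943
Step 2 — J = 4.68 / 5.943 ≈ 0.78748 (5 s.f.)

0.78748


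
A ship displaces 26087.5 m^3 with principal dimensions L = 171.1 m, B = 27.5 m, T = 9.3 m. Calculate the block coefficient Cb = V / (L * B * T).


Formula: Cb = V / (L * B * T)
Step 1 — L * B * T = 171.1 * 27.5 * 9.3 = 43758.825 m^3
Step 2 — Cb = 26087.5 / 43758.825 ≈ 0.59617 (5 s.f.)

0.59617


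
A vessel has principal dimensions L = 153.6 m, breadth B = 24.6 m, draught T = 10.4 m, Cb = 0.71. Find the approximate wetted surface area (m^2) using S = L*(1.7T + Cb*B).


Formula: S = 1.7*L*T + V/T with V = Cb*L*B*T, i.e. S = L * (1.7*T + Cb*B)
Step 1 — 1.7*T = 1.7 * 10.4 = 17.68 m
Step 2 — Cb*B = 0.71 * 24.6 = 17.466 m
Step 3 — 1.7*T + Cb*B = 17.68 + 17.466 = 35.146 m
Step 4 — S = 153.6 * 35.146 ≈ 5398.4 m^2 (5 s.f.)

5398.4 m^2


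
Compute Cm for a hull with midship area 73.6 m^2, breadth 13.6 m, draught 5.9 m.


Formula: Cm = Am / (B * T)
Step 1 — B * T = 13.6 * 5.9 = 80.24 m^2
Step 2 — Cm = 73.6 / 80.24 ≈ 0.91725 (5 s.f.)

0.91725


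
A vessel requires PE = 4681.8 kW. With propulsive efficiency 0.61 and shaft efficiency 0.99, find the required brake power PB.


Formula: PB = PE / (eta_D * eta_S)
Step 1 — combined efficiency = eta_D * eta_S = 0.61 * 0.99 = 0.6039
Step 2 — PB = 4681.8 / 0.6039 ≈ 7752.6 kW (5 s.f.)

7752.6 kW


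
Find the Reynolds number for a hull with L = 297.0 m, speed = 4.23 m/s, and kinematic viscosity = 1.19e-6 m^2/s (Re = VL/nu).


Formula: Re = V * L / nu
Step 1 — V * L = 4.23 * 297.0 = 1256.31 m^2/s
Step 2 — Re = 1256.31 / 1.19e-6 = 1.06e+09

1.06e+09


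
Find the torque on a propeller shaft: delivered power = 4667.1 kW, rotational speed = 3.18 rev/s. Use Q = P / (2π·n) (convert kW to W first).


Formula: Q = P_W / (2 * pi * n)
Step 1 — P_W = 4667.1 kW * 1000 = 4667100.0 W
Step 2 — 2 * pi * n = 2 * pi * 3.18 = 19.980529
Step 3 — Q = 4667100.0 / 19.980529 ≈ 233580 N·m (5 s.f.)

233580 N·m


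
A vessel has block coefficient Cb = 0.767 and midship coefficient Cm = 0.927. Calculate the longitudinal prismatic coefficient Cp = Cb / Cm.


Formula: Cp = Cb / Cm
Substituting: Cp = 0.767 / 0.927
Result: Cp ≈ 0.82740 (5 s.f.)

0.82740


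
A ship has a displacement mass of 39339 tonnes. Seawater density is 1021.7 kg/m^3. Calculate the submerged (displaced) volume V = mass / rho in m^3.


Formula: V = mass / rho
Step 1 — convert tonnes to kg: 39339 t * 1000 = 39339000 kg
Step 2 — V = 39339000 / 1021.7 ≈ 38503 m^3 (5 s.f.)

38503 m^3


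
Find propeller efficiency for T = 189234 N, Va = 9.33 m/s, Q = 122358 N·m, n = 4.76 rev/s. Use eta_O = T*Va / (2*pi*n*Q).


Formula: eta = T * Va / (2 * pi * n * Q)
Step 1 — numerator = T * Va = 189234 * 9.33 = 1765553.22
Step 2 — 2 * pi * n = 2 * pi * 4.76 = 29.907962
Step 3 — denominator = 29.907962 * 122358 = 3659478.41
Step 4 — eta = 1765553.22 / 3659478.41 ≈ 0.48246 (5 s.f.)

0.48246


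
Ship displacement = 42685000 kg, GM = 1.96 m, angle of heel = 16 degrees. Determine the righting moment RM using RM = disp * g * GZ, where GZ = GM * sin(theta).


Formula: GZ = GM * sin(theta); RM = disp * g * GZ
Step 1 — GZ = 1.96 * sin(16°) = 1.96 * 0.275637 = 0.540249 m
Step 2 — RM = 42685000 * 9.81 * 0.540249 ≈ 226220000 N·m (5 s.f.)

226220000 N·m


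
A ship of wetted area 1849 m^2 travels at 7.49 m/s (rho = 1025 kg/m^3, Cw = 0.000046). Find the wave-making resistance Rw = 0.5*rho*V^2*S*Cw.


Formula: Rw = 0.5 * rho * V^2 * S * Cw
Step 1 — V^2 = 7.49^2 = 56.1001
Step 2 — 0.5 * rho * V^2 = 0.5 * 1025 * 56.1001 = 28751.30125
Step 3 — Rw = 28751.30125 * 1849 * 0.000046 ≈ 2445.4 N (5 s.f.)

2445.4 N


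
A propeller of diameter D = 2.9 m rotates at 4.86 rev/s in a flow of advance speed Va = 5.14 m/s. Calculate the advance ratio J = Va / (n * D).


Formula: J = Va / (n * D)
Step 1 — n * D = 4.86 * 2.9 = 14.094
Step 2 — J = 5.14 / 14.094 ≈ 0.36469 (5 s.f.)

0.36469


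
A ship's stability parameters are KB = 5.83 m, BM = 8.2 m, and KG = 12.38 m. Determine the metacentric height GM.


Formula: GM = KB + BM - KG
Step 1 — KM = KB + BM = 5.83 + 8.2 = 14.03 m
Step 2 — GM = KM - KG = 14.03 - 12.38 = 1.65 m

1.65 m


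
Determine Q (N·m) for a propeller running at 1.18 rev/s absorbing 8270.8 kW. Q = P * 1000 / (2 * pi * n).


Formula: Q = P_W / (2 * pi * n)
Step 1 — P_W = 8270.8 kW * 1000 = 8270800.0 W
Step 2 — 2 * pi * n = 2 * pi * 1.18 = 7.414159
Step 3 — Q = 8270800.0 / 7.414159 ≈ 1115500 N·m (5 s.f.)

1115500 N·m


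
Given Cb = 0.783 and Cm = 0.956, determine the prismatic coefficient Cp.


Formula: Cp = Cb / Cm
Substituting: Cp = 0.783 / 0.956
Result: Cp ≈ 0.81904 (5 s.f.)

0.81904


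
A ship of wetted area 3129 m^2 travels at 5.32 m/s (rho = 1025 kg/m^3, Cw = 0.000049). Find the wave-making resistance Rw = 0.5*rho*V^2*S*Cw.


Formula: Rw = 0.5 * rho * V^2 * S * Cw
Step 1 — V^2 = 5.32^2 = 28.3024
Step 2 — 0.5 * rho * V^2 = 0.5 * 1025 * 28.3024 = 14504.98
Step 3 — Rw = 14504.98 * 3129 * 0.000049 ≈ 2223.9 N (5 s.f.)

2223.9 N


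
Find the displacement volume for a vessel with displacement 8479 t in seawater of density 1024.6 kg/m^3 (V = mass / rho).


Formula: V = mass / rho
Step 1 — convert tonnes to kg: 8479 t * 1000 = 8479000 kg
Step 2 — V = 8479000 / 1024.6 ≈ 8275.4 m^3 (5 s.f.)

8275.4 m^3


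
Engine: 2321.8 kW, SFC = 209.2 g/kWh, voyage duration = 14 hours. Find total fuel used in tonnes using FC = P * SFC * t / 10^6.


Formula: FC (tonnes) = P * SFC * t / 1,000,000
Step 1 — P * SFC * t = 2321.8 * 209.2 * 14 = 6800087.84 g
Step 2 — FC (tonnes) = 6800087.84 / 1,000,000 ≈ 6.8001 tonnes (5 s.f.)

6.8001 tonnes


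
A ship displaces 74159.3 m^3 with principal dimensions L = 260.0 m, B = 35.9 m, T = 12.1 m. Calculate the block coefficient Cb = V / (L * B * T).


Formula: Cb = V / (L * B * T)
Step 1 — L * B * T = 260.0 * 35.9 * 12.1 = 112941.4 m^3
Step 2 — Cb = 74159.3 / 112941.4 ≈ 0.65662 (5 s.f.)

0.65662


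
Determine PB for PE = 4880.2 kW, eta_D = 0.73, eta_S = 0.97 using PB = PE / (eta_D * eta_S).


Formula: PB = PE / (eta_D * eta_S)
Step 1 — combined efficiency = eta_D * eta_S = 0.73 * 0.97 = 0.7081
Step 2 — PB = 4880.2 / 0.7081 ≈ 6892.0 kW (5 s.f.)

6892.0 kW


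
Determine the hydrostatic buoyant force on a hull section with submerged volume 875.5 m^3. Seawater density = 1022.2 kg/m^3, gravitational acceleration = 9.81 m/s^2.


Formula: Fb = rho * g * V
Substituting: Fb = 1022.2 * 9.81 * 875.5
Intermediate: 1022.2 * 9.81 = 10027.782
Result: Fb = 10027.782 * 875.5 ≈ 8779300 N (5 s.f.)

8779300 N


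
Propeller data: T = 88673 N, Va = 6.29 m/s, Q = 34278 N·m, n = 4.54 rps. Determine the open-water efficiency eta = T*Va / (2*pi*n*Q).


Formula: eta = T * Va / (2 * pi * n * Q)
Step 1 — numerator = T * Va = 88673 * 6.29 = 557753.17
Step 2 — 2 * pi * n = 2 * pi * 4.54 = 28.525661
Step 3 — denominator = 28.525661 * 34278 = 977802.61
Step 4 — eta = 557753.17 / 977802.61 ≈ 0.57041 (5 s.f.)

0.57041


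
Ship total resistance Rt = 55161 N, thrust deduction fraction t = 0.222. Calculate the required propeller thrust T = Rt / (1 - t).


Formula: T = Rt / (1 - t)
Step 1 — (1 - t) = 1 - 0.222 = 0.778
Step 2 — T = 55161 / 0.778 ≈ 70901 N (5 s.f.)

70901 N


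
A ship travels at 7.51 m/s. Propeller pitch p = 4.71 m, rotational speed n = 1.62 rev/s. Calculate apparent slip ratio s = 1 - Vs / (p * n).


Formula: s = 1 - Vs / (p * n)
Step 1 — p * n = 4.71 * 1.62 = 7.6302
Step 2 — Vs / (p*n) = 7.51 / 7.6302 = 0.984247 (6 d.p.)
Step 3 — s = 1 - 0.984247 = 0.015753

0.015753


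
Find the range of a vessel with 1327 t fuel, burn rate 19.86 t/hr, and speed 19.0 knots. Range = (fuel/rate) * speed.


Formula: endurance = fuel / rate; range = endurance * speed
Step 1 — endurance = 1327 / 19.86 = 66.8177 hours
Step 2 — range = 66.8177 * 19.0 ≈ 1269.5 nautical miles (5 s.f.)

1269.5 NM


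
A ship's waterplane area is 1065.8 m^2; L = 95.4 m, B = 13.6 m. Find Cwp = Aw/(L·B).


Formula: Cwp = Aw / (L * B)
Step 1 — L * B = 95.4 * 13.6 = 1297.44 m^2
Step 2 — Cwp = 1065.8 / 1297.44 ≈ 0.82146 (5 s.f.)

0.82146


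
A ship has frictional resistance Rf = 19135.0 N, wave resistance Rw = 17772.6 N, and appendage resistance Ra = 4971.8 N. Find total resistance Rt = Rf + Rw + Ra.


Formula: Rt = Rf + Rw + Ra
Substituting: Rt = 19135.0 + 17772.6 + 4971.8
Result: Rt = 41879.4 N

41879.4 N


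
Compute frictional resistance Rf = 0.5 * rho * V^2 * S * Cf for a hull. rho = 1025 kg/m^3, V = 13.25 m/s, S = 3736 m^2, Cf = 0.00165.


Formula: Rf = 0.5 * rho * V^2 * S * Cf
Step 1 — V^2 = 13.25^2 = 175.5625
Step 2 — 0.5 * rho * V^2 = 0.5 * 1025 * 175.5625 = 89975.78125
Step 3 — Rf = 89975.78125 * 3736 * 0.00165 ≈ 554650 N (5 s.f.)

554650 N


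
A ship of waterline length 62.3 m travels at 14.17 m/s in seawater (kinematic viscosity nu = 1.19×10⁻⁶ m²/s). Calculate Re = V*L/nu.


Formula: Re = V * L / nu
Step 1 — V * L = 14.17 * 62.3 = 882.791 m^2/s
Step 2 — Re = 882.791 / 1.19e-6 = 7.42e+08

7.42e+08


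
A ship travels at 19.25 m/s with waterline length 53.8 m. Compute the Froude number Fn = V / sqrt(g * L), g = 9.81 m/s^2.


Formula: Fn = V / sqrt(g * L)
Step 1 — g * L = 9.81 * 53.8 = 527.778
Step 2 — sqrt(g * L) = sqrt(527.778) = 22.973419
Step 3 — Fn = 19.25 / 22.973419 ≈ 0.83792 (5 s.f.)

0.83792


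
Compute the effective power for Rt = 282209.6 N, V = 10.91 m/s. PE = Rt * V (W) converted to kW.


Formula: PE = Rt * V / 1000 (kW)
Step 1 — PE (W) = 282209.6 * 10.91 = 3078906.736 W
Step 2 — PE (kW) = 3078906.736 / 1000 ≈ 3078.9 kW (5 s.f.)

3078.9 kW


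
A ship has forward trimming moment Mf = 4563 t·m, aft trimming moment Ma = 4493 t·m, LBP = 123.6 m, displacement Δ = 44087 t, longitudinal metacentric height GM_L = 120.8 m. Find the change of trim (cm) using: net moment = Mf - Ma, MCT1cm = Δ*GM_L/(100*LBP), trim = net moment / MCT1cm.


Formula: net trimming moment = Mf - Ma; MCT1cm = Δ*GM_L/(100*LBP); trim = net moment / MCT1cm
Step 1 — net trimming moment = 4563 - 4493 = 70 t·m
Step 2 — MCT1cm = 44087 * 120.8 / (100 * 123.6) = 430.8827 t·m/cm
Step 3 — trim = 70 / 430.8827 ≈ 0.16246 cm (5 s.f.)

0.16246 cm


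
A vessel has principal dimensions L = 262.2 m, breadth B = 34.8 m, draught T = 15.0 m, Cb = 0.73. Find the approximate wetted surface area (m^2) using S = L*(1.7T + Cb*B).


Formula: S = 1.7*L*T + V/T with V = Cb*L*B*T, i.e. S = L * (1.7*T + Cb*B)
Step 1 — 1.7*T = 1.7 * 15.0 = 25.5 m
Step 2 — Cb*B = 0.73 * 34.8 = 25.404 m
Step 3 — 1.7*T + Cb*B = 25.5 + 25.404 = 50.904 m
Step 4 — S = 262.2 * 50.904 ≈ 13347 m^2 (5 s.f.)

13347 m^2


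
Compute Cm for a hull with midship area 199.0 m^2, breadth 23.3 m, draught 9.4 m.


Formula: Cm = Am / (B * T)
Step 1 — B * T = 23.3 * 9.4 = 219.02 m^2
Step 2 — Cm = 199.0 / 219.02 ≈ 0.90859 (5 s.f.)

0.90859


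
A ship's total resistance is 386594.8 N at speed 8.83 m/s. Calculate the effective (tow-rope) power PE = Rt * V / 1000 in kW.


Formula: PE = Rt * V / 1000 (kW)
Step 1 — PE (W) = 386594.8 * 8.83 = 3413632.084 W
Step 2 — PE (kW) = 3413632.084 / 1000 ≈ 3413.6 kW (5 s.f.)

3413.6 kW


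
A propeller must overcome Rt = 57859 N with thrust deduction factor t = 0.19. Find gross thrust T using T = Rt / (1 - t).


Formula: T = Rt / (1 - t)
Step 1 — (1 - t) = 1 - 0.19 = 0.81
Step 2 — T = 57859 / 0.81 ≈ 71431 N (5 s.f.)

71431 N


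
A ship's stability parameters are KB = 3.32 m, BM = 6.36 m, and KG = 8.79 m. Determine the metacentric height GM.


Formula: GM = KB + BM - KG
Step 1 — KM = KB + BM = 3.32 + 6.36 = 9.68 m
Step 2 — GM = KM - KG = 9.68 - 8.79 = 0.89 m

0.89 m


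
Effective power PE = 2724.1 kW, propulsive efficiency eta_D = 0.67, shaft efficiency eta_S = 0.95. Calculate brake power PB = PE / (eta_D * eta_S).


Formula: PB = PE / (eta_D * eta_S)
Step 1 — combined efficiency = eta_D * eta_S = 0.67 * 0.95 = 0.6365
Step 2 — PB = 2724.1 / 0.6365 ≈ 4279.8 kW (5 s.f.)

4279.8 kW


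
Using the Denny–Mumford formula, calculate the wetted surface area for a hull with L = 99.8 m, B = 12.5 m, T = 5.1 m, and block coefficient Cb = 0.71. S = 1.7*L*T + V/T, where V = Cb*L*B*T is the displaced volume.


Formula: S = 1.7*L*T + V/T with V = Cb*L*B*T, i.e. S = L * (1.7*T + Cb*B)
Step 1 — 1.7*T = 1.7 * 5.1 = 8.67 m
Step 2 — Cb*B = 0.71 * 12.5 = 8.875 m
Step 3 — 1.7*T + Cb*B = 8.67 + 8.875 = 17.545 m
Step 4 — S = 99.8 * 17.545 ≈ 1751.0 m^2 (5 s.f.)

1751.0 m^2


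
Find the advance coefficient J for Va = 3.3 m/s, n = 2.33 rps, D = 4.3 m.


Formula: J = Va / (n * D)
Step 1 — n * D = 2.33 * 4.3 = 10.019
Step 2 — J = 3.3 / 10.019 ≈ 0.32937 (5 s.f.)

0.32937


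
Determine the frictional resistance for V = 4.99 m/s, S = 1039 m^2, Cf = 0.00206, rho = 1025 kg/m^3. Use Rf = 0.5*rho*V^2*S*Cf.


Formula: Rf = 0.5 * rho * V^2 * S * Cf
Step 1 — V^2 = 4.99^2 = 24.9001
Step 2 — 0.5 * rho * V^2 = 0.5 * 1025 * 24.9001 = 12761.30125
Step 3 — Rf = 12761.30125 * 1039 * 0.00206 ≈ 27314 N (5 s.f.)

27314 N


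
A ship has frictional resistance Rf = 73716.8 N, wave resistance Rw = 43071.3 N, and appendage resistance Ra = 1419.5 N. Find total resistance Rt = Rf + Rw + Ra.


Formula: Rt = Rf + Rw + Ra
Substituting: Rt = 73716.8 + 43071.3 + 1419.5
Result: Rt = 118207.6 N

118207.6 N


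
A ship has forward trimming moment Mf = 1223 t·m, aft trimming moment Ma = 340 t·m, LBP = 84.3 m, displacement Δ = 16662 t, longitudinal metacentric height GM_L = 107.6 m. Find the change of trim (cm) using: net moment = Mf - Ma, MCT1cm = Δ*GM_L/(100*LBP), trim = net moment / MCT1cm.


Formula: net trimming moment = Mf - Ma; MCT1cm = Δ*GM_L/(100*LBP); trim = net moment / MCT1cm
Step 1 — net trimming moment = 1223 - 340 = 883 t·m
Step 2 — MCT1cm = 16662 * 107.6 / (100 * 84.3) = 212.6727 t·m/cm
Step 3 — trim = 883 / 212.6727 ≈ 4.1519 cm (5 s.f.)

4.1519 cm


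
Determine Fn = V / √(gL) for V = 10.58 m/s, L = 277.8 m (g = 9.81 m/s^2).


Formula: Fn = V / sqrt(g * L)
Step 1 — g * L = 9.81 * 277.8 = 2725.218
Step 2 — sqrt(g * L) = sqrt(2725.218) = 52.203621
Step 3 — Fn = 10.58 / 52.203621 ≈ 0.20267 (5 s.f.)

0.20267


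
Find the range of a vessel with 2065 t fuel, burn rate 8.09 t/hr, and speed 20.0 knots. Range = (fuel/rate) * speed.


Formula: endurance = fuel / rate; range = endurance * speed
Step 1 — endurance = 2065 / 8.09 = 255.2534 hours
Step 2 — range = 255.2534 * 20.0 ≈ 5105.1 nautical miles (5 s.f.)

5105.1 NM


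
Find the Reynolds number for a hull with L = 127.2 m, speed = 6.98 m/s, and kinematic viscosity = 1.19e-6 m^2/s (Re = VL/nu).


Formula: Re = V * L / nu
Step 1 — V * L = 6.98 * 127.2 = 887.856 m^2/s
Step 2 — Re = 887.856 / 1.19e-6 = 7.46e+08

7.46e+08


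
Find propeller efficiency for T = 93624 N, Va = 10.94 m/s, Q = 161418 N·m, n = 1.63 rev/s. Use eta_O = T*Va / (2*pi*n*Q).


Formula: eta = T * Va / (2 * pi * n * Q)
Step 1 — numerator = T * Va = 93624 * 10.94 = 1024246.56
Step 2 — 2 * pi * n = 2 * pi * 1.63 = 10.241592
Step 3 — denominator = 10.241592 * 161418 = 1653177.3
Step 4 — eta = 1024246.56 / 1653177.3 ≈ 0.61956 (5 s.f.)

0.61956


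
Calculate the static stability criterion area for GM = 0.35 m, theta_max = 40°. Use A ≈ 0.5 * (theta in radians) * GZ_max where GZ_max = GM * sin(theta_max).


Formula: GZ_max = GM * sin(theta); Area = 0.5 * theta_rad * GZ_max
Step 1 — GZ_max = 0.35 * sin(40°) = 0.35 * 0.642788 = 0.224976 m
Step 2 — theta_rad = 40 * pi/180 = 0.698132 rad
Step 3 — Area = 0.5 * 0.698132 * 0.224976 ≈ 0.078531 m·rad (5 s.f.)

0.078531 m·rad


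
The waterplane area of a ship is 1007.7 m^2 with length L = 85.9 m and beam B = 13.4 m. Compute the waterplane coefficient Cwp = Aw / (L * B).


Formula: Cwp = Aw / (L * B)
Step 1 — L * B = 85.9 * 13.4 = 1151.06 m^2
Step 2 — Cwp = 1007.7 / 1151.06 ≈ 0.87545 (5 s.f.)

0.87545


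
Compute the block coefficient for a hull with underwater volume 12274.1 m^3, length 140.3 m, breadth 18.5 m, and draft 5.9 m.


Formula: Cb = V / (L * B * T)
Step 1 — L * B * T = 140.3 * 18.5 * 5.9 = 15313.745 m^3
Step 2 — Cb = 12274.1 / 15313.745 ≈ 0.80151 (5 s.f.)

0.80151


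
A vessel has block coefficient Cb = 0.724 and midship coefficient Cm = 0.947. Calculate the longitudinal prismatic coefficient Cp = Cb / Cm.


Formula: Cp = Cb / Cm
Substituting: Cp = 0.724 / 0.947
Result: Cp ≈ 0.76452 (5 s.f.)

0.76452


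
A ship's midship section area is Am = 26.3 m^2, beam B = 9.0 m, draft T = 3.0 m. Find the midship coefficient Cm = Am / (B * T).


Formula: Cm = Am / (B * T)
Step 1 — B * T = 9.0 * 3.0 = 27.0 m^2
Step 2 — Cm = 26.3 / 27.0 ≈ 0.97407 (5 s.f.)

0.97407


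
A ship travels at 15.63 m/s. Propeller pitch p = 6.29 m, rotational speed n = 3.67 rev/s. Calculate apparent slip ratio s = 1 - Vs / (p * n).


Formula: s = 1 - Vs / (p * n)
Step 1 — p * n = 6.29 * 3.67 = 23.0843
Step 2 — Vs / (p*n) = 15.63 / 23.0843 = 0.677084 (6 d.p.)
Step 3 — s = 1 - 0.677084 = 0.322916

0.322916


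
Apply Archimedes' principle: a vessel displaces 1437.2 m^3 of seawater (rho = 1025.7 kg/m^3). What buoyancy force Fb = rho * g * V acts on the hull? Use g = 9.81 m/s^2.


Formula: Fb = rho * g * V
Substituting: Fb = 1025.7 * 9.81 * 1437.2
Intermediate: 1025.7 * 9.81 = 10062.117
Result: Fb = 10062.117 * 1437.2 ≈ 14461000 N (5 s.f.)

14461000 N


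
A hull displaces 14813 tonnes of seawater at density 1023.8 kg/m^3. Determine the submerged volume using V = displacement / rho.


Formula: V = mass / rho
Step 1 — convert tonnes to kg: 14813 t * 1000 = 14813000 kg
Step 2 — V = 14813000 / 1023.8 ≈ 14469 m^3 (5 s.f.)

14469 m^3


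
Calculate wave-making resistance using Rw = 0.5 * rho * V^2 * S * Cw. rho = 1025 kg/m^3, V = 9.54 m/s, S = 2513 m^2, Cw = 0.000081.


Formula: Rw = 0.5 * rho * V^2 * S * Cw
Step 1 — V^2 = 9.54^2 = 91.0116
Step 2 — 0.5 * rho * V^2 = 0.5 * 1025 * 91.0116 = 46643.445
Step 3 — Rw = 46643.445 * 2513 * 0.000081 ≈ 9494.4 N (5 s.f.)

9494.4 N


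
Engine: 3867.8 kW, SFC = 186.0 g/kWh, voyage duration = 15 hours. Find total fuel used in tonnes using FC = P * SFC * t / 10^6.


Formula: FC (tonnes) = P * SFC * t / 1,000,000
Step 1 — P * SFC * t = 3867.8 * 186.0 * 15 = 10791162.0 g
Step 2 — FC (tonnes) = 10791162.0 / 1,000,000 ≈ 10.791 tonnes (5 s.f.)

10.791 tonnes


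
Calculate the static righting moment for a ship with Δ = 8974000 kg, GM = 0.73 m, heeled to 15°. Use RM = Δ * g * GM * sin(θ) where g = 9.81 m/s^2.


Formula: GZ = GM * sin(theta); RM = disp * g * GZ
Step 1 — GZ = 0.73 * sin(15°) = 0.73 * 0.258819 = 0.188938 m
Step 2 — RM = 8974000 * 9.81 * 0.188938 ≈ 16633000 N·m (5 s.f.)

16633000 N·m


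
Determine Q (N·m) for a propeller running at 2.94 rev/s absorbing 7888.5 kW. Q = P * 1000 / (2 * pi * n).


Formula: Q = P_W / (2 * pi * n)
Step 1 — P_W = 7888.5 kW * 1000 = 7888500.0 W
Step 2 — 2 * pi * n = 2 * pi * 2.94 = 18.472565
Step 3 — Q = 7888500.0 / 18.472565 ≈ 427040 N·m (5 s.f.)

427040 N·m


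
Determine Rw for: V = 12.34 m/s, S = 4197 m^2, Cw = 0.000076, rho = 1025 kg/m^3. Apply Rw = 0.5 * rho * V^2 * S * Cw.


Formula: Rw = 0.5 * rho * V^2 * S * Cw
Step 1 — V^2 = 12.34^2 = 152.2756
Step 2 — 0.5 * rho * V^2 = 0.5 * 1025 * 152.2756 = 78041.245
Step 3 — Rw = 78041.245 * 4197 * 0.000076 ≈ 24893 N (5 s.f.)

24893 N


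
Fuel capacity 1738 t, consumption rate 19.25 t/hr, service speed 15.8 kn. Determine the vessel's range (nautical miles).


Formula: endurance = fuel / rate; range = endurance * speed
Step 1 — endurance = 1738 / 19.25 = 90.2857 hours
Step 2 — range = 90.2857 * 15.8 ≈ 1426.5 nautical miles (5 s.f.)

1426.5 NM


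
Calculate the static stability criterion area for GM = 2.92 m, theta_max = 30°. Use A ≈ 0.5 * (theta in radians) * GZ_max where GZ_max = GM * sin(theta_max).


Formula: GZ_max = GM * sin(theta); Area = 0.5 * theta_rad * GZ_max
Step 1 — GZ_max = 2.92 * sin(30°) = 2.92 * 0.5 = 1.46 m
Step 2 — theta_rad = 30 * pi/180 = 0.523599 rad
Step 3 — Area = 0.5 * 0.523599 * 1.46 ≈ 0.38223 m·rad (5 s.f.)

0.38223 m·rad


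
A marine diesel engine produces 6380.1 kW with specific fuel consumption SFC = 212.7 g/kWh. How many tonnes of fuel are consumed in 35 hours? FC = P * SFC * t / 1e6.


Formula: FC (tonnes) = P * SFC * t / 1,000,000
Step 1 — P * SFC * t = 6380.1 * 212.7 * 35 = 47496654.45 g
Step 2 — FC (tonnes) = 47496654.45 / 1,000,000 ≈ 47.497 tonnes (5 s.f.)

47.497 tonnes


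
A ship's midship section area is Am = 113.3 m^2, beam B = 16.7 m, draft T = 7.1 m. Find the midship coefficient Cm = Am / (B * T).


Formula: Cm = Am / (B * T)
Step 1 — B * T = 16.7 * 7.1 = 118.57 m^2
Step 2 — Cm = 113.3 / 118.57 ≈ 0.95555 (5 s.f.)

0.95555


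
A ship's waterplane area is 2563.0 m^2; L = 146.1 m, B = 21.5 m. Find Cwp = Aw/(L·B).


Formula: Cwp = Aw / (L * B)
Step 1 — L * B = 146.1 * 21.5 = 3141.15 m^2
Step 2 — Cwp = 2563.0 / 3141.15 ≈ 0.81594 (5 s.f.)

0.81594


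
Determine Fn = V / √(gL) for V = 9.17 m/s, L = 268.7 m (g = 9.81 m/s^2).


Formula: Fn = V / sqrt(g * L)
Step 1 — g * L = 9.81 * 268.7 = 2635.947
Step 2 — sqrt(g * L) = sqrt(2635.947) = 51.341474
Step 3 — Fn = 9.17 / 51.341474 ≈ 0.17861 (5 s.f.)

0.17861


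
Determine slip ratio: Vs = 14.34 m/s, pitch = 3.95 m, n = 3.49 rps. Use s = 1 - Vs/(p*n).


Formula: s = 1 - Vs / (p * n)
Step 1 — p * n = 3.95 * 3.49 = 13.7855
Step 2 — Vs / (p*n) = 14.34 / 13.7855 = 1.040223 (6 d.p.)
Step 3 — s = 1 - 1.040223 = -0.040223

-0.040223


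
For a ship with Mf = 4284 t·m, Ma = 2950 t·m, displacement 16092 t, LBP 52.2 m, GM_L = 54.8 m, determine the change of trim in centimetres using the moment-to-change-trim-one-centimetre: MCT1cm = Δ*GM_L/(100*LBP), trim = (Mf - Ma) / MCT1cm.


Formula: net trimming moment = Mf - Ma; MCT1cm = Δ*GM_L/(100*LBP); trim = net moment / MCT1cm
Step 1 — net trimming moment = 4284 - 2950 = 1334 t·m
Step 2 — MCT1cm = 16092 * 54.8 / (100 * 52.2) = 168.9352 t·m/cm
Step 3 — trim = 1334 / 168.9352 ≈ 7.8965 cm (5 s.f.)

7.8965 cm


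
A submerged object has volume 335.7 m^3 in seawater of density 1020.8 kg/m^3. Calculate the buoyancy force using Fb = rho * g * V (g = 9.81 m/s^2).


Formula: Fb = rho * g * V
Substituting: Fb = 1020.8 * 9.81 * 335.7
Intermediate: 1020.8 * 9.81 = 10014.048
Result: Fb = 10014.048 * 335.7 ≈ 3361700 N (5 s.f.)

3361700 N


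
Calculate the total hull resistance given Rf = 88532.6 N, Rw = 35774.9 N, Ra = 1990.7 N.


Formula: Rt = Rf + Rw + Ra
Substituting: Rt = 88532.6 + 35774.9 + 1990.7
Result: Rt = 126298.2 N

126298.2 N


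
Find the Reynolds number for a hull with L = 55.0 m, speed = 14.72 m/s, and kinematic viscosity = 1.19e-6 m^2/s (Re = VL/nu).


Formula: Re = V * L / nu
Step 1 — V * L = 14.72 * 55.0 = 809.6 m^2/s
Step 2 — Re = 809.6 / 1.19e-6 = 6.80e+08

6.80e+08


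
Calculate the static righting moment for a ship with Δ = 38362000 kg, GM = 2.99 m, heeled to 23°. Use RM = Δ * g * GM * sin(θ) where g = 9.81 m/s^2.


Formula: GZ = GM * sin(theta); RM = disp * g * GZ
Step 1 — GZ = 2.99 * sin(23°) = 2.99 * 0.390731 = 1.168286 m
Step 2 — RM = 38362000 * 9.81 * 1.168286 ≈ 439660000 N·m (5 s.f.)

439660000 N·m


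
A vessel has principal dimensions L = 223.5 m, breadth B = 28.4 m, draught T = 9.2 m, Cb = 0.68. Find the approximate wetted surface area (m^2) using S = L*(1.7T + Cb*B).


Formula: S = 1.7*L*T + V/T with V = Cb*L*B*T, i.e. S = L * (1.7*T + Cb*B)
Step 1 — 1.7*T = 1.7 * 9.2 = 15.64 m
Step 2 — Cb*B = 0.68 * 28.4 = 19.312 m
Step 3 — 1.7*T + Cb*B = 15.64 + 19.312 = 34.952 m
Step 4 — S = 223.5 * 34.952 ≈ 7811.8 m^2 (5 s.f.)

7811.8 m^2


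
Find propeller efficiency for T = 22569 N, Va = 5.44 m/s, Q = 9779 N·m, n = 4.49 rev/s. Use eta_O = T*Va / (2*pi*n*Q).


Formula: eta = T * Va / (2 * pi * n * Q)
Step 1 — numerator = T * Va = 22569 * 5.44 = 122775.36
Step 2 — 2 * pi * n = 2 * pi * 4.49 = 28.211502
Step 3 — denominator = 28.211502 * 9779 = 275880.28
Step 4 — eta = 122775.36 / 275880.28 ≈ 0.44503 (5 s.f.)

0.44503


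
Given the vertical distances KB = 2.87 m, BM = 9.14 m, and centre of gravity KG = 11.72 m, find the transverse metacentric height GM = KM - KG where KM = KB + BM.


Formula: GM = KB + BM - KG
Step 1 — KM = KB + BM = 2.87 + 9.14 = 12.01 m
Step 2 — GM = KM - KG = 12.01 - 11.72 = 0.29 m

0.29 m


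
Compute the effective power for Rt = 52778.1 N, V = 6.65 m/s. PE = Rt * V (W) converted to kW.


Formula: PE = Rt * V / 1000 (kW)
Step 1 — PE (W) = 52778.1 * 6.65 = 350974.365 W
Step 2 — PE (kW) = 350974.365 / 1000 ≈ 350.97 kW (5 s.f.)

350.97 kW


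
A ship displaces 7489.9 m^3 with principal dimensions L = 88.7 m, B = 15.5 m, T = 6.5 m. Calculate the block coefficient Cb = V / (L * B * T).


Formula: Cb = V / (L * B * T)
Step 1 — L * B * T = 88.7 * 15.5 * 6.5 = 8936.525 m^3
Step 2 — Cb = 7489.9 / 8936.525 ≈ 0.83812 (5 s.f.)

0.83812


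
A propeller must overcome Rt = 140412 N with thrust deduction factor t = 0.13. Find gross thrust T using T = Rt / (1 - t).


Formula: T = Rt / (1 - t)
Step 1 — (1 - t) = 1 - 0.13 = 0.87
Step 2 — T = 140412 / 0.87 ≈ 161390 N (5 s.f.)

161390 N


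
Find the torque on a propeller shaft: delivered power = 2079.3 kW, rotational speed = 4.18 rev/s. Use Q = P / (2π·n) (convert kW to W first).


Formula: Q = P_W / (2 * pi * n)
Step 1 — P_W = 2079.3 kW * 1000 = 2079300.0 W
Step 2 — 2 * pi * n = 2 * pi * 4.18 = 26.263715
Step 3 — Q = 2079300.0 / 26.263715 ≈ 79170 N·m (5 s.f.)

79170 N·m


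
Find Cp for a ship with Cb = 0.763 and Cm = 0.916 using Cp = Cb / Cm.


Formula: Cp = Cb / Cm
Substituting: Cp = 0.763 / 0.916
Result: Cp ≈ 0.83297 (5 s.f.)

0.83297


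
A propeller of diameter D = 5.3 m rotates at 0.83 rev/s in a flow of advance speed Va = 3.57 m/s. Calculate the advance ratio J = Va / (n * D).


Formula: J = Va / (n * D)
Step 1 — n * D = 0.83 * 5.3 = 4.399
Step 2 — J = 3.57 / 4.399 ≈ 0.81155 (5 s.f.)

0.81155


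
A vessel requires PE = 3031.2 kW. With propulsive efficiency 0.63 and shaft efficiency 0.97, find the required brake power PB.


Formula: PB = PE / (eta_D * eta_S)
Step 1 — combined efficiency = eta_D * eta_S = 0.63 * 0.97 = 0.6111
Step 2 — PB = 3031.2 / 0.6111 ≈ 4960.2 kW (5 s.f.)

4960.2 kW


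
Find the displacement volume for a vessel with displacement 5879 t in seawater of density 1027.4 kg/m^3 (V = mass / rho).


Formula: V = mass / rho
Step 1 — convert tonnes to kg: 5879 t * 1000 = 5879000 kg
Step 2 — V = 5879000 / 1027.4 ≈ 5722.2 m^3 (5 s.f.)

5722.2 m^3


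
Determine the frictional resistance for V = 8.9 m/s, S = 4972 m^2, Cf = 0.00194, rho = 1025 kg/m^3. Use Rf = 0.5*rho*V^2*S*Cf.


Formula: Rf = 0.5 * rho * V^2 * S * Cf
Step 1 — V^2 = 8.9^2 = 79.21
Step 2 — 0.5 * rho * V^2 = 0.5 * 1025 * 79.21 = 40595.125
Step 3 — Rf = 40595.125 * 4972 * 0.00194 ≈ 391570 N (5 s.f.)

391570 N


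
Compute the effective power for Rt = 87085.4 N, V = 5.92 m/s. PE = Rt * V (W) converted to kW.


Formula: PE = Rt * V / 1000 (kW)
Step 1 — PE (W) = 87085.4 * 5.92 = 515545.568 W
Step 2 — PE (kW) = 515545.568 / 1000 ≈ 515.55 kW (5 s.f.)

515.55 kW


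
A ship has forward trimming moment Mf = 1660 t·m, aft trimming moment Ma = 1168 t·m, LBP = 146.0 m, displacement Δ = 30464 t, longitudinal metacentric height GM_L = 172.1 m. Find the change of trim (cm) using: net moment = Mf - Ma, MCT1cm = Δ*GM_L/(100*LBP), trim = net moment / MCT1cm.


Formula: net trimming moment = Mf - Ma; MCT1cm = Δ*GM_L/(100*LBP); trim = net moment / MCT1cm
Step 1 — net trimming moment = 1660 - 1168 = 492 t·m
Step 2 — MCT1cm = 30464 * 172.1 / (100 * 146.0) = 359.0996 t·m/cm
Step 3 — trim = 492 / 359.0996 ≈ 1.3701 cm (5 s.f.)

1.3701 cm


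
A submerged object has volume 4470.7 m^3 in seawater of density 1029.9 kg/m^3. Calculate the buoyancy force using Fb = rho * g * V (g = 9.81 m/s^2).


Formula: Fb = rho * g * V
Substituting: Fb = 1029.9 * 9.81 * 4470.7
Intermediate: 1029.9 * 9.81 = 10103.319
Result: Fb = 10103.319 * 4470.7 ≈ 45169000 N (5 s.f.)

45169000 N


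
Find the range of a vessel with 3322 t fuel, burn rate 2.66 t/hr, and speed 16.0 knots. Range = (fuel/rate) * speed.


Formula: endurance = fuel / rate; range = endurance * speed
Step 1 — endurance = 3322 / 2.66 = 1248.8722 hours
Step 2 — range = 1248.8722 * 16.0 ≈ 19982 nautical miles (5 s.f.)

19982 NM


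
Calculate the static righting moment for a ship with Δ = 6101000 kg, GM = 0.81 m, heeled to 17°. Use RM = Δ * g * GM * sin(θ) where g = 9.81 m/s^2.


Formula: GZ = GM * sin(theta); RM = disp * g * GZ
Step 1 — GZ = 0.81 * sin(17°) = 0.81 * 0.292372 = 0.236821 m
Step 2 — RM = 6101000 * 9.81 * 0.236821 ≈ 14174000 N·m (5 s.f.)

14174000 N·m


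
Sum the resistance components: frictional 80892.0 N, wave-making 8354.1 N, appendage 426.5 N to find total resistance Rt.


Formula: Rt = Rf + Rw + Ra
Substituting: Rt = 80892.0 + 8354.1 + 426.5
Result: Rt = 89672.6 N

89672.6 N


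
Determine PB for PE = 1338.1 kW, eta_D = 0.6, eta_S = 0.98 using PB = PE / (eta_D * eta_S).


Formula: PB = PE / (eta_D * eta_S)
Step 1 — combined efficiency = eta_D * eta_S = 0.6 * 0.98 = 0.588
Step 2 — PB = 1338.1 / 0.588 ≈ 2275.7 kW (5 s.f.)

2275.7 kW


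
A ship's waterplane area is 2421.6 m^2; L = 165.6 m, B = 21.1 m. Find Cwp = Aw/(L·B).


Formula: Cwp = Aw / (L * B)
Step 1 — L * B = 165.6 * 21.1 = 3494.16 m^2
Step 2 — Cwp = 2421.6 / 3494.16 ≈ 0.69304 (5 s.f.)

0.69304


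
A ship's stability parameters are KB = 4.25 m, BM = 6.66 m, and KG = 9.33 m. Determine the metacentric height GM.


Formula: GM = KB + BM - KG
Step 1 — KM = KB + BM = 4.25 + 6.66 = 10.91 m
Step 2 — GM = KM - KG = 10.91 - 9.33 = 1.58 m

1.58 m


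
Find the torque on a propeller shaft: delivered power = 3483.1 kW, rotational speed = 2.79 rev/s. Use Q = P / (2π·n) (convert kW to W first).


Formula: Q = P_W / (2 * pi * n)
Step 1 — P_W = 3483.1 kW * 1000 = 3483100.0 W
Step 2 — 2 * pi * n = 2 * pi * 2.79 = 17.530087
Step 3 — Q = 3483100.0 / 17.530087 ≈ 198690 N·m (5 s.f.)

198690 N·m


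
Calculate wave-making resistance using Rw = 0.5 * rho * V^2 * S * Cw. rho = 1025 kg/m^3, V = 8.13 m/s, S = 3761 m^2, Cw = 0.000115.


Formula: Rw = 0.5 * rho * V^2 * S * Cw
Step 1 — V^2 = 8.13^2 = 66.0969
Step 2 — 0.5 * rho * V^2 = 0.5 * 1025 * 66.0969 = 33874.66125
Step 3 — Rw = 33874.66125 * 3761 * 0.000115 ≈ 14651 N (5 s.f.)

14651 N


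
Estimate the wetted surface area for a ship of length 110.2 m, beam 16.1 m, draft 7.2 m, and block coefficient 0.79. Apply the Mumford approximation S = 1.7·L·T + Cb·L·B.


Formula: S = 1.7*L*T + V/T with V = Cb*L*B*T, i.e. S = L * (1.7*T + Cb*B)
Step 1 — 1.7*T = 1.7 * 7.2 = 12.24 m
Step 2 — Cb*B = 0.79 * 16.1 = 12.719 m
Step 3 — 1.7*T + Cb*B = 12.24 + 12.719 = 24.959 m
Step 4 — S = 110.2 * 24.959 ≈ 2750.5 m^2 (5 s.f.)

2750.5 m^2


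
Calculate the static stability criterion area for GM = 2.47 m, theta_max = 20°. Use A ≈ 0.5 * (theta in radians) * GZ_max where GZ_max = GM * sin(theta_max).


Formula: GZ_max = GM * sin(theta); Area = 0.5 * theta_rad * GZ_max
Step 1 — GZ_max = 2.47 * sin(20°) = 2.47 * 0.34202 = 0.844789 m
Step 2 — theta_rad = 20 * pi/180 = 0.349066 rad
Step 3 — Area = 0.5 * 0.349066 * 0.844789 ≈ 0.14744 m·rad (5 s.f.)

0.14744 m·rad


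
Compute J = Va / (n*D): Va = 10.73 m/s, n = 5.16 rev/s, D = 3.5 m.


Formula: J = Va / (n * D)
Step 1 — n * D = 5.16 * 3.5 = 18.06
Step 2 — J = 10.73 / 18.06 ≈ 0.59413 (5 s.f.)

0.59413


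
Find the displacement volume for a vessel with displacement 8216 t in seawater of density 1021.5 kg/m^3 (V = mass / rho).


Formula: V = mass / rho
Step 1 — convert tonnes to kg: 8216 t * 1000 = 8216000 kg
Step 2 — V = 8216000 / 1021.5 ≈ 8043.1 m^3 (5 s.f.)

8043.1 m^3


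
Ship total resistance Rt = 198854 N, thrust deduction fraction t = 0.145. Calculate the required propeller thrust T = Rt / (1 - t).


Formula: T = Rt / (1 - t)
Step 1 — (1 - t) = 1 - 0.145 = 0.855
Step 2 — T = 198854 / 0.855 ≈ 232580 N (5 s.f.)

232580 N


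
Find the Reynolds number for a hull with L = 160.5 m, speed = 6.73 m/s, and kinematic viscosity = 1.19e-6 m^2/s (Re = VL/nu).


Formula: Re = V * L / nu
Step 1 — V * L = 6.73 * 160.5 = 1080.165 m^2/s
Step 2 — Re = 1080.165 / 1.19e-6 = 9.08e+08

9.08e+08


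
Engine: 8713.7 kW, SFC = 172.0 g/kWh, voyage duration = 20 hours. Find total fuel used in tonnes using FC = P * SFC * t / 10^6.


Formula: FC (tonnes) = P * SFC * t / 1,000,000
Step 1 — P * SFC * t = 8713.7 * 172.0 * 20 = 29975128.0 g
Step 2 — FC (tonnes) = 29975128.0 / 1,000,000 ≈ 29.975 tonnes (5 s.f.)

29.975 tonnes


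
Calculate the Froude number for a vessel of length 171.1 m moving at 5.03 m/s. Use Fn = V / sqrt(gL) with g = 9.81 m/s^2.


Formula: Fn = V / sqrt(g * L)
Step 1 — g * L = 9.81 * 171.1 = 1678.491
Step 2 — sqrt(g * L) = sqrt(1678.491) = 40.969391
Step 3 — Fn = 5.03 / 40.969391 ≈ 0.12277 (5 s.f.)

0.12277


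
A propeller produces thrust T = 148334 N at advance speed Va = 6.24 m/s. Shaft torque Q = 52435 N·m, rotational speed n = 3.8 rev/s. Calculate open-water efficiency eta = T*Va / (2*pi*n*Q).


Formula: eta = T * Va / (2 * pi * n * Q)
Step 1 — numerator = T * Va = 148334 * 6.24 = 925604.16
Step 2 — 2 * pi * n = 2 * pi * 3.8 = 23.876104
Step 3 — denominator = 23.876104 * 52435 = 1251943.51
Step 4 — eta = 925604.16 / 1251943.51 ≈ 0.73933 (5 s.f.)

0.73933


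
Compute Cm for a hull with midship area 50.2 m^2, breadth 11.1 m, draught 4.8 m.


Formula: Cm = Am / (B * T)
Step 1 — B * T = 11.1 * 4.8 = 53.28 m^2
Step 2 — Cm = 50.2 / 53.28 ≈ 0.94219 (5 s.f.)

0.94219


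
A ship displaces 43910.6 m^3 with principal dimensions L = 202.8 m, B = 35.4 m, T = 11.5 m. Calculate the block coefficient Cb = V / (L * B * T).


Formula: Cb = V / (L * B * T)
Step 1 — L * B * T = 202.8 * 35.4 * 11.5 = 82559.88 m^3
Step 2 — Cb = 43910.6 / 82559.88 ≈ 0.53186 (5 s.f.)

0.53186
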